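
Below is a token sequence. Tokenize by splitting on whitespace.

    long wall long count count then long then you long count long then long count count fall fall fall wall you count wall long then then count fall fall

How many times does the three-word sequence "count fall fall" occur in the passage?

Scanning the 27 overlapping trigram windows for "count fall fall":
  position 16–18: count fall fall
  position 27–29: count fall fall

2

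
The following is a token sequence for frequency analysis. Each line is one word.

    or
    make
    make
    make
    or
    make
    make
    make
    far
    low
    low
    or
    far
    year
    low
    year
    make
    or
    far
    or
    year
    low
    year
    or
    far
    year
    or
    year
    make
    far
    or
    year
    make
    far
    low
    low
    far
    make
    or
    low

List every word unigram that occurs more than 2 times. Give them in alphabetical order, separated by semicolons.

Unigram counts meeting the condition (more than 2 times):
  far: 7
  low: 7
  make: 10
  or: 9
  year: 7

far; low; make; or; year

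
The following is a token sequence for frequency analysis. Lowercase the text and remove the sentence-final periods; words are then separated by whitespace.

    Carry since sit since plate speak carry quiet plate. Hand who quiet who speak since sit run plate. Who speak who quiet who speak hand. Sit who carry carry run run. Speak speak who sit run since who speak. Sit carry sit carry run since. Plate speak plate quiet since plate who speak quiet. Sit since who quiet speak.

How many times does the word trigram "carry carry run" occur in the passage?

Scanning the 57 overlapping trigram windows for "carry carry run":
  position 28–30: carry carry run

1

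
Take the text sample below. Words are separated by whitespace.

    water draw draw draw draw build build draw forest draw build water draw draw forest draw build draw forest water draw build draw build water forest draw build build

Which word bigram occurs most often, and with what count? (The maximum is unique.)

Bigram frequencies (highest first):
  draw build: 6
  draw draw: 4
  water draw: 3
  build draw: 3
  draw forest: 3
  forest draw: 3
  … (4 more, each ≤ 2)

"draw build", 6 times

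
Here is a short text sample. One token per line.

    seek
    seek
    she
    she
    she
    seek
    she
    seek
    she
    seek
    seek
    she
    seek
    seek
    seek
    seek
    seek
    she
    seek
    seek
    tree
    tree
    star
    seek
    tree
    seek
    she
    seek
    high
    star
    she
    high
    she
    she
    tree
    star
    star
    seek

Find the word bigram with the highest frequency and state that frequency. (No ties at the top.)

Bigram frequencies (highest first):
  seek seek: 7
  seek she: 6
  she seek: 6
  she she: 3
  seek tree: 2
  tree star: 2
  … (10 more, each ≤ 2)

"seek seek", 7 times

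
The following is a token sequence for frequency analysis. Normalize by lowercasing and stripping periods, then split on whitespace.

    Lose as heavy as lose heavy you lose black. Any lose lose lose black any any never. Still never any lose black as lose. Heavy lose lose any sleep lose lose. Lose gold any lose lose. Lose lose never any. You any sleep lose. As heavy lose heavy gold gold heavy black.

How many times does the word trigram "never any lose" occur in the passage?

1

Scanning the 50 overlapping trigram windows for "never any lose":
  position 19–21: never any lose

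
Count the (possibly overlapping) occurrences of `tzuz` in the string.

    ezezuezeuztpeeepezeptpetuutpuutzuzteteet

Sliding a length-4 window over the 40 characters (37 positions):
  position 31–34: tzuz

1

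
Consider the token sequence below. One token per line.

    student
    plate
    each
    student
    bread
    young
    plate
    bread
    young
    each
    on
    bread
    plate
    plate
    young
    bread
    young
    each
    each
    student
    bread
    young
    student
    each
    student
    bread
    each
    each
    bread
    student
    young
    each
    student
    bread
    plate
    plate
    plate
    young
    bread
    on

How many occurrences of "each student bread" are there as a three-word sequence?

Scanning the 38 overlapping trigram windows for "each student bread":
  position 3–5: each student bread
  position 19–21: each student bread
  position 24–26: each student bread
  position 32–34: each student bread

4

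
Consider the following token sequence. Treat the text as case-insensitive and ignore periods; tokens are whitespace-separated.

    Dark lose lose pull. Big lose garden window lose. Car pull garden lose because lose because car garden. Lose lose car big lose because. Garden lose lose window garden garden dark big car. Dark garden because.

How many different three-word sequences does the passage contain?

36 tokens → 34 trigram windows in total.
Repeated trigrams (each contributes count−1 duplicates):
  garden lose lose: 2
1 duplicate windows → 34 − 1 = 33 distinct.

33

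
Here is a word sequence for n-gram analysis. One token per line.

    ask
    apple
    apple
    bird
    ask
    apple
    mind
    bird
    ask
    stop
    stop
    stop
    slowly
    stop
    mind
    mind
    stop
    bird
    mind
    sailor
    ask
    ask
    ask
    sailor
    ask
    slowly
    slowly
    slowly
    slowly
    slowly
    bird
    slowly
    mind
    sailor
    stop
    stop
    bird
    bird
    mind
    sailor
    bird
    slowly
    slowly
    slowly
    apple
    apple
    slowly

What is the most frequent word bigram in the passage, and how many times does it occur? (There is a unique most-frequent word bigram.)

"slowly slowly", 6 times

Bigram frequencies (highest first):
  slowly slowly: 6
  stop stop: 3
  mind sailor: 3
  ask apple: 2
  apple apple: 2
  bird ask: 2
  … (23 more, each ≤ 2)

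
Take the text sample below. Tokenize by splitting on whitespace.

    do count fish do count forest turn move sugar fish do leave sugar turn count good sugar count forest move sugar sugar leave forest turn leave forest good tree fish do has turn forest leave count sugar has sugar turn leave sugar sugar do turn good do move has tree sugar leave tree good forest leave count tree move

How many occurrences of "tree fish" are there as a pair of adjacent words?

1

Scanning the 58 overlapping bigram windows for "tree fish":
  position 29–30: tree fish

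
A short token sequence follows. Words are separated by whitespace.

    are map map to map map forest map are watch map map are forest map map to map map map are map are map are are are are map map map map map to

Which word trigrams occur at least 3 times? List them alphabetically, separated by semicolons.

map map map; map map to

Trigram counts meeting the condition (at least 3 times):
  map map map: 4
  map map to: 3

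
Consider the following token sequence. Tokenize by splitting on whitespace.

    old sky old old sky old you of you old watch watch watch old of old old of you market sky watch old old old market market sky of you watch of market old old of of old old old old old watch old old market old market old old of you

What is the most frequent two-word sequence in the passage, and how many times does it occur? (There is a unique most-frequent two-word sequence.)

"old old", 11 times

Bigram frequencies (highest first):
  old old: 11
  of you: 4
  old of: 4
  watch old: 3
  old market: 3
  market old: 3
  … (17 more, each ≤ 2)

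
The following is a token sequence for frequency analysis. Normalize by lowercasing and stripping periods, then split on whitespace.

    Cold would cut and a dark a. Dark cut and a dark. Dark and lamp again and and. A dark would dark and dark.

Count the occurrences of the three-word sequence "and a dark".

Scanning the 22 overlapping trigram windows for "and a dark":
  position 4–6: and a dark
  position 10–12: and a dark
  position 18–20: and a dark

3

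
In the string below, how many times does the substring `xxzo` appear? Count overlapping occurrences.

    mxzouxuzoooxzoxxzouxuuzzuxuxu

Sliding a length-4 window over the 29 characters (26 positions):
  position 15–18: xxzo

1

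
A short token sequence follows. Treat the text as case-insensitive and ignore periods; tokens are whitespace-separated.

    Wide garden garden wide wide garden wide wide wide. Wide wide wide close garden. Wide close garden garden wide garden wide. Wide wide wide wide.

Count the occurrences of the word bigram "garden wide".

Scanning the 24 overlapping bigram windows for "garden wide":
  position 3–4: garden wide
  position 6–7: garden wide
  position 14–15: garden wide
  position 18–19: garden wide
  position 20–21: garden wide

5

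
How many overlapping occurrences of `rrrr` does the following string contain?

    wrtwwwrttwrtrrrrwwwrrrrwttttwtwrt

2

Sliding a length-4 window over the 33 characters (30 positions):
  position 13–16: rrrr
  position 20–23: rrrr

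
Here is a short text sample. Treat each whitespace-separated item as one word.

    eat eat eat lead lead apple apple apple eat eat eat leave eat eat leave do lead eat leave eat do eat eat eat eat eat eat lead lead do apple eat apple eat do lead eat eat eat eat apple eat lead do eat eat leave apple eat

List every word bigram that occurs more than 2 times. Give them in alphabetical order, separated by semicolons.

Bigram counts meeting the condition (more than 2 times):
  apple eat: 5
  eat eat: 14
  eat lead: 3
  eat leave: 4

apple eat; eat eat; eat lead; eat leave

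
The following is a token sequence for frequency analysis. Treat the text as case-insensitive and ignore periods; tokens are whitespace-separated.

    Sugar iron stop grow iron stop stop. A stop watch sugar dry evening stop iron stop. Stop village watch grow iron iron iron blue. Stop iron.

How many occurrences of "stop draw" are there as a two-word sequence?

0

Scanning the 25 overlapping bigram windows for "stop draw":
  (none found)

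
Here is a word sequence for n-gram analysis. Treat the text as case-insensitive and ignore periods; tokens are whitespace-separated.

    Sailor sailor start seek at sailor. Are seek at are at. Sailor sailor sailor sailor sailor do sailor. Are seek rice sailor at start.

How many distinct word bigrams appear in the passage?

24 tokens → 23 bigram windows in total.
Repeated bigrams (each contributes count−1 duplicates):
  sailor sailor: 5
  are seek: 2
  at sailor: 2
  sailor are: 2
  seek at: 2
8 duplicate windows → 23 − 8 = 15 distinct.

15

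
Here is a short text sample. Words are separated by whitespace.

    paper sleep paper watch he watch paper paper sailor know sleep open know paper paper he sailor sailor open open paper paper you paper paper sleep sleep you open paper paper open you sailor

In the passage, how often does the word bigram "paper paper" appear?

5

Scanning the 33 overlapping bigram windows for "paper paper":
  position 7–8: paper paper
  position 14–15: paper paper
  position 21–22: paper paper
  position 24–25: paper paper
  position 30–31: paper paper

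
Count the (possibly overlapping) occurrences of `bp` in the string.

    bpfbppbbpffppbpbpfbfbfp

5

Sliding a length-2 window over the 23 characters (22 positions):
  position 1–2: bp
  position 4–5: bp
  position 8–9: bp
  position 14–15: bp
  position 16–17: bp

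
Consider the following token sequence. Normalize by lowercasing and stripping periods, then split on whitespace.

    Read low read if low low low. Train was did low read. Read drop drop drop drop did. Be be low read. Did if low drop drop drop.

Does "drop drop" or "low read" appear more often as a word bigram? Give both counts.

"drop drop": 5 occurrences
"low read": 3 occurrences

"drop drop" (5 vs 3)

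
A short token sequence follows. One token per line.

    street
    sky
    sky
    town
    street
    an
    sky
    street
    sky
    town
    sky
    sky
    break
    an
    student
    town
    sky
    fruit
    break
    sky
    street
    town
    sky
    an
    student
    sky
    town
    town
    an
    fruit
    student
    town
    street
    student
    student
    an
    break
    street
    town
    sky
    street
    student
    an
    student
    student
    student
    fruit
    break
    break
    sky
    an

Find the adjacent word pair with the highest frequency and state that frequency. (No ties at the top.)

Bigram frequencies (highest first):
  town sky: 4
  sky town: 3
  sky street: 3
  an student: 3
  student student: 3
  street sky: 2
  … (23 more, each ≤ 2)

"town sky", 4 times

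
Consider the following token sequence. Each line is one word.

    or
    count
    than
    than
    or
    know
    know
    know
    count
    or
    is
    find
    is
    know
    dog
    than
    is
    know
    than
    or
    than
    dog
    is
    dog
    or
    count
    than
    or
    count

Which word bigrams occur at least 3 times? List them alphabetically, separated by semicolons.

or count; than or

Bigram counts meeting the condition (at least 3 times):
  or count: 3
  than or: 3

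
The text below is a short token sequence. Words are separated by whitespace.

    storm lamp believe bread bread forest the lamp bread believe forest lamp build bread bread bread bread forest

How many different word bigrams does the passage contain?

18 tokens → 17 bigram windows in total.
Repeated bigrams (each contributes count−1 duplicates):
  bread bread: 4
  bread forest: 2
4 duplicate windows → 17 − 4 = 13 distinct.

13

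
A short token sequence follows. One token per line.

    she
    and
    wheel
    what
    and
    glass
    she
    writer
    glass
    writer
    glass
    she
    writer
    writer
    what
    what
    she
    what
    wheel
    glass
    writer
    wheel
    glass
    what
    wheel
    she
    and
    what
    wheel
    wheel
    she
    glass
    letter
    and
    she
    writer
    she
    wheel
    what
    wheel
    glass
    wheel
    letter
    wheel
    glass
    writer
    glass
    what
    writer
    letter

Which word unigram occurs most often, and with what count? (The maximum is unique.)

Unigram frequencies (highest first):
  wheel: 10
  glass: 9
  she: 8
  what: 8
  writer: 8
  and: 4
  … (1 more, each ≤ 3)

"wheel", 10 times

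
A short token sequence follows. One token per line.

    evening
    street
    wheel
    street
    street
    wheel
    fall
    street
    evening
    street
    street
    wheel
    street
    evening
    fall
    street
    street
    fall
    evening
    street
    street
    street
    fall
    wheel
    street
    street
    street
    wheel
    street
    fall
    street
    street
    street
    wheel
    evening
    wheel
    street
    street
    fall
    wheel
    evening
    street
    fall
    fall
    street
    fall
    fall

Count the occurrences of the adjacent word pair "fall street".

4

Scanning the 46 overlapping bigram windows for "fall street":
  position 7–8: fall street
  position 15–16: fall street
  position 30–31: fall street
  position 44–45: fall street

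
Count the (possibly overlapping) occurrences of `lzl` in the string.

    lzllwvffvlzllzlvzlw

3

Sliding a length-3 window over the 19 characters (17 positions):
  position 1–3: lzl
  position 10–12: lzl
  position 13–15: lzl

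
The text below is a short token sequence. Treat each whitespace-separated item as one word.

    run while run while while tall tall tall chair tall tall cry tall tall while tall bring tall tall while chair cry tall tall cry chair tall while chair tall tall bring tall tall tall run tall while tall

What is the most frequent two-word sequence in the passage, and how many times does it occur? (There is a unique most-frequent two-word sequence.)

Bigram frequencies (highest first):
  tall tall: 9
  tall while: 4
  while tall: 3
  chair tall: 3
  run while: 2
  tall cry: 2
  … (11 more, each ≤ 2)

"tall tall", 9 times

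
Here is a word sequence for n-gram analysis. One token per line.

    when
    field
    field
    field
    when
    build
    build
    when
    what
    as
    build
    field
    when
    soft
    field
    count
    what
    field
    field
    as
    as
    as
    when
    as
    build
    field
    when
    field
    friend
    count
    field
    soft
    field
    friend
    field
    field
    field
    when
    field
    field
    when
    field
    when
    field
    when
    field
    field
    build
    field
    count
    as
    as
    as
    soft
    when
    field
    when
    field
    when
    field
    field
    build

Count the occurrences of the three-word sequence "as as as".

Scanning the 60 overlapping trigram windows for "as as as":
  position 20–22: as as as
  position 51–53: as as as

2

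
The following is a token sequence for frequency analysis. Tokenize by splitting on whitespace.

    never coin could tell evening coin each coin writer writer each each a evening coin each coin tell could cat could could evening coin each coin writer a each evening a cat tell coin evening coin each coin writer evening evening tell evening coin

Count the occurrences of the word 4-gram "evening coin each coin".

4

Scanning the 41 overlapping 4-gram windows for "evening coin each coin":
  position 5–8: evening coin each coin
  position 14–17: evening coin each coin
  position 23–26: evening coin each coin
  position 35–38: evening coin each coin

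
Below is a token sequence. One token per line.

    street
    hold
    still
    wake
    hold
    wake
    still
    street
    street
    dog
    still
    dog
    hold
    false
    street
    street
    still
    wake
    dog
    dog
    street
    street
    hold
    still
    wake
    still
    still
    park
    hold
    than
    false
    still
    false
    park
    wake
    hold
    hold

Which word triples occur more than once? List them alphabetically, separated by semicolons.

hold still wake; street hold still

Trigram counts meeting the condition (more than once):
  hold still wake: 2
  street hold still: 2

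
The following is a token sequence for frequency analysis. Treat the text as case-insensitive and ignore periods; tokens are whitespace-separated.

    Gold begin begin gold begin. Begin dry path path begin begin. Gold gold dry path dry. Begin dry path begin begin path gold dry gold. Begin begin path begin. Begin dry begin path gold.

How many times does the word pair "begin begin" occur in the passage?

6

Scanning the 33 overlapping bigram windows for "begin begin":
  position 2–3: begin begin
  position 5–6: begin begin
  position 10–11: begin begin
  position 20–21: begin begin
  position 26–27: begin begin
  position 29–30: begin begin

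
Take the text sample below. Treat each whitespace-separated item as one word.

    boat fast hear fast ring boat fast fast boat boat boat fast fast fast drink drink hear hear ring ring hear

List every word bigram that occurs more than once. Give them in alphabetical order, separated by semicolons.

Bigram counts meeting the condition (more than once):
  boat boat: 2
  boat fast: 3
  fast fast: 3

boat boat; boat fast; fast fast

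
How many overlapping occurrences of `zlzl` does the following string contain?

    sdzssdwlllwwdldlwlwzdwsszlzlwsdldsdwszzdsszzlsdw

1

Sliding a length-4 window over the 48 characters (45 positions):
  position 25–28: zlzl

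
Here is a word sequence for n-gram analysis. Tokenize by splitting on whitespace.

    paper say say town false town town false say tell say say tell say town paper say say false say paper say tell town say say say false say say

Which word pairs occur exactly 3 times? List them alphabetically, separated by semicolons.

false say; paper say; say tell

Bigram counts meeting the condition (exactly 3 times):
  false say: 3
  paper say: 3
  say tell: 3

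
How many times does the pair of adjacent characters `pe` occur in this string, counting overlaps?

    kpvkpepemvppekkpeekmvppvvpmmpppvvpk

Sliding a length-2 window over the 35 characters (34 positions):
  position 5–6: pe
  position 7–8: pe
  position 12–13: pe
  position 16–17: pe

4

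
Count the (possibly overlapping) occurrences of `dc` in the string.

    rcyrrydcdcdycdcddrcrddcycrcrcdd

Sliding a length-2 window over the 31 characters (30 positions):
  position 7–8: dc
  position 9–10: dc
  position 14–15: dc
  position 22–23: dc

4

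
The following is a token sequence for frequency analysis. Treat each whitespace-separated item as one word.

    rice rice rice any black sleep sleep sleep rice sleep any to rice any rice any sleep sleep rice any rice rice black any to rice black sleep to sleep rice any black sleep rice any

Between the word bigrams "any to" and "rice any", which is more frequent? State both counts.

"any to": 2 occurrences
"rice any": 6 occurrences

"rice any" (6 vs 2)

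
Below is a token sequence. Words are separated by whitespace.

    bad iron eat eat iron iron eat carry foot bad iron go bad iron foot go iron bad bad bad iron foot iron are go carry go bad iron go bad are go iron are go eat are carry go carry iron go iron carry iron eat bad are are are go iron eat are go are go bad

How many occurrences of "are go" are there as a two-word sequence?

6

Scanning the 58 overlapping bigram windows for "are go":
  position 24–25: are go
  position 32–33: are go
  position 35–36: are go
  position 51–52: are go
  position 55–56: are go
  position 57–58: are go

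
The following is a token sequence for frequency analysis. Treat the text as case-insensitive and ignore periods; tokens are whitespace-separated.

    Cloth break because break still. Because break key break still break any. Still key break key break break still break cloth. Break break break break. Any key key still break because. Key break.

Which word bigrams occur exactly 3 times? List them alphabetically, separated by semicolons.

break still; still break

Bigram counts meeting the condition (exactly 3 times):
  break still: 3
  still break: 3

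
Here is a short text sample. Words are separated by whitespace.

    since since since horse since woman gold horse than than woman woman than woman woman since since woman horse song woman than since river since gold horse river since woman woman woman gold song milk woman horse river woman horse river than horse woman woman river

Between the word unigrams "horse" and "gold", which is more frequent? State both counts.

"horse": 7 occurrences
"gold": 3 occurrences

"horse" (7 vs 3)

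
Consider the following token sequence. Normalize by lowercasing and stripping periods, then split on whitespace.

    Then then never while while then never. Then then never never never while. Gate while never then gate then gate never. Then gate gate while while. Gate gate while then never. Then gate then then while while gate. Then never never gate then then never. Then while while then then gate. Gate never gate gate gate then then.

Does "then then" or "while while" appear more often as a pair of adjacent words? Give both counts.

"then then": 6 occurrences
"while while": 4 occurrences

"then then" (6 vs 4)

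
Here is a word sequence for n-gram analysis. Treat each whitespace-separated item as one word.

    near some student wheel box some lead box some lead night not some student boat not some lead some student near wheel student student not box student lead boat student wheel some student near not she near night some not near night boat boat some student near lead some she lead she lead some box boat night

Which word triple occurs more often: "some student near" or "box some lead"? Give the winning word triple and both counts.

"some student near" (3 vs 2)

"some student near": 3 occurrences
"box some lead": 2 occurrences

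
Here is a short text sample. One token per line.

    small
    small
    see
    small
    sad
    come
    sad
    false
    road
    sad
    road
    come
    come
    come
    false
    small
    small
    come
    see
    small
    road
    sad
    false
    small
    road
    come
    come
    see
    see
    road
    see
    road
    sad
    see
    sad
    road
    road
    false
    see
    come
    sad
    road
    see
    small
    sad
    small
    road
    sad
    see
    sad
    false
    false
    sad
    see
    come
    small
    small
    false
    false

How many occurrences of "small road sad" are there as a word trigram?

2

Scanning the 57 overlapping trigram windows for "small road sad":
  position 20–22: small road sad
  position 46–48: small road sad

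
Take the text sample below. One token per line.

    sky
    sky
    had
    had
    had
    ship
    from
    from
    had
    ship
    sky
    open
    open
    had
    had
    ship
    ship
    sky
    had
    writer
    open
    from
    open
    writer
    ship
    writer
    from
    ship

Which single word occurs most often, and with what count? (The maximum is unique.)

"had", 7 times

Unigram frequencies (highest first):
  had: 7
  ship: 6
  sky: 4
  from: 4
  open: 4
  writer: 3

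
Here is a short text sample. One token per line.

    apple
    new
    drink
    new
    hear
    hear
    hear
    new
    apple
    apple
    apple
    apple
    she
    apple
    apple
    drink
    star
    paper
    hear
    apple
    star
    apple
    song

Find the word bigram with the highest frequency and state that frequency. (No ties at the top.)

Bigram frequencies (highest first):
  apple apple: 4
  hear hear: 2
  apple new: 1
  new drink: 1
  drink new: 1
  new hear: 1
  … (12 more, each ≤ 1)

"apple apple", 4 times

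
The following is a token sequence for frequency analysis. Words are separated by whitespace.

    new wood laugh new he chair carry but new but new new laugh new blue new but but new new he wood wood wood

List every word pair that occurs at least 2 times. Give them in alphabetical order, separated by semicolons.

Bigram counts meeting the condition (at least 2 times):
  but new: 3
  laugh new: 2
  new but: 2
  new he: 2
  new new: 2
  wood wood: 2

but new; laugh new; new but; new he; new new; wood wood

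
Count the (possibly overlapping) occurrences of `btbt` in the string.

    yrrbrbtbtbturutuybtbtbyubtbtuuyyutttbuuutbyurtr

Sliding a length-4 window over the 47 characters (44 positions):
  position 6–9: btbt
  position 8–11: btbt
  position 18–21: btbt
  position 25–28: btbt

4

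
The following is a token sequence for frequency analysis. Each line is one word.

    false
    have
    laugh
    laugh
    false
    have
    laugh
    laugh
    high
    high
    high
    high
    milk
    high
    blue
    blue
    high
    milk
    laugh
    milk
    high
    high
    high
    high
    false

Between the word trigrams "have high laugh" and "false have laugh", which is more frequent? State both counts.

"false have laugh" (2 vs 0)

"have high laugh": 0 occurrences
"false have laugh": 2 occurrences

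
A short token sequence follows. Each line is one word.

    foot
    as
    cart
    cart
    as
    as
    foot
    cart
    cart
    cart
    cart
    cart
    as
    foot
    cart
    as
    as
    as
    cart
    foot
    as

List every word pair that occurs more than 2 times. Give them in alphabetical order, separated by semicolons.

Bigram counts meeting the condition (more than 2 times):
  as as: 3
  cart as: 3
  cart cart: 5

as as; cart as; cart cart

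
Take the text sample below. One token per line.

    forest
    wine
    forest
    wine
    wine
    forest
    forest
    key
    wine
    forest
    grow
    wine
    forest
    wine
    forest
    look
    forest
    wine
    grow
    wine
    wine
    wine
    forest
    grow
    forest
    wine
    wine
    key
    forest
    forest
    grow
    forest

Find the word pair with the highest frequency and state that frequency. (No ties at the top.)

"wine forest", 6 times

Bigram frequencies (highest first):
  wine forest: 6
  forest wine: 5
  wine wine: 4
  forest grow: 3
  forest forest: 2
  grow wine: 2
  … (8 more, each ≤ 2)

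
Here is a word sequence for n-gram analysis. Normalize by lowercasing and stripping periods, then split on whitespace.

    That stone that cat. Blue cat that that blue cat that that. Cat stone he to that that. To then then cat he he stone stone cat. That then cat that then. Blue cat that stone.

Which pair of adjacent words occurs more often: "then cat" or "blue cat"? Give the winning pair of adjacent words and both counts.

"blue cat" (3 vs 2)

"then cat": 2 occurrences
"blue cat": 3 occurrences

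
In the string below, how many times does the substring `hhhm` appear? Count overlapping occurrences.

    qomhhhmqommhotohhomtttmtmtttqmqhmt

Sliding a length-4 window over the 34 characters (31 positions):
  position 4–7: hhhm

1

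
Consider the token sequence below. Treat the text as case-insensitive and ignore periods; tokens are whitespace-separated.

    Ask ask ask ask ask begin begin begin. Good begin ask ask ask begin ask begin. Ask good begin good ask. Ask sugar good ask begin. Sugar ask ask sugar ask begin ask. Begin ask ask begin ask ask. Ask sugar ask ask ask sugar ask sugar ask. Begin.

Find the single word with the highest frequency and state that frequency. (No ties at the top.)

Unigram frequencies (highest first):
  ask: 27
  begin: 12
  sugar: 6
  good: 4

"ask", 27 times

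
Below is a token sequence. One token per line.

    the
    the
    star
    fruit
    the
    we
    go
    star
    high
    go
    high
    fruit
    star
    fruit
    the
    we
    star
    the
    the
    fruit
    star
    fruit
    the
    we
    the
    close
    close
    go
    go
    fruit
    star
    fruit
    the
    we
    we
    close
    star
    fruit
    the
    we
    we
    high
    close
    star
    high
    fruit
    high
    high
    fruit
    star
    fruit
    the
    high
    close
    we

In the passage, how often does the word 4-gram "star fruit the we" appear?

5

Scanning the 52 overlapping 4-gram windows for "star fruit the we":
  position 3–6: star fruit the we
  position 13–16: star fruit the we
  position 21–24: star fruit the we
  position 31–34: star fruit the we
  position 37–40: star fruit the we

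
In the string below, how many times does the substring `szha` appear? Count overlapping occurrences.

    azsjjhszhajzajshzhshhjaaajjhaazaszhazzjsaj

Sliding a length-4 window over the 42 characters (39 positions):
  position 7–10: szha
  position 33–36: szha

2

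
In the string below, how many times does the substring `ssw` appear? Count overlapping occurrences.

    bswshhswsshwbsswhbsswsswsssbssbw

Sliding a length-3 window over the 32 characters (30 positions):
  position 14–16: ssw
  position 19–21: ssw
  position 22–24: ssw

3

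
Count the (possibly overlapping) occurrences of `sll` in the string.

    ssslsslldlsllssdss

2

Sliding a length-3 window over the 18 characters (16 positions):
  position 6–8: sll
  position 11–13: sll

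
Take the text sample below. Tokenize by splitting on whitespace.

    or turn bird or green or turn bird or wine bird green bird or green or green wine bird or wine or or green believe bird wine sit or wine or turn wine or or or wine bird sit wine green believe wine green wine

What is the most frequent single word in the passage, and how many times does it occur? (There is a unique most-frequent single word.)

Unigram frequencies (highest first):
  or: 14
  wine: 10
  bird: 7
  green: 7
  turn: 3
  believe: 2
  … (1 more, each ≤ 2)

"or", 14 times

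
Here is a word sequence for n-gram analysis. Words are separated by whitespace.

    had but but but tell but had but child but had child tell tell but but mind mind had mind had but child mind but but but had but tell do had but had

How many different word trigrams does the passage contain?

29

34 tokens → 32 trigram windows in total.
Repeated trigrams (each contributes count−1 duplicates):
  but but but: 2
  but had but: 2
  had but child: 2
3 duplicate windows → 32 − 3 = 29 distinct.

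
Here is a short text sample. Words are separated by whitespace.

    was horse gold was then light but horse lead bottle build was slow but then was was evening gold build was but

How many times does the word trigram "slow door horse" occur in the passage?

Scanning the 20 overlapping trigram windows for "slow door horse":
  (none found)

0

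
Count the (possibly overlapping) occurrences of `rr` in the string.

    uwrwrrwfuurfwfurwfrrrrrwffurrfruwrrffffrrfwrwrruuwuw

9

Sliding a length-2 window over the 52 characters (51 positions):
  position 5–6: rr
  position 19–20: rr
  position 20–21: rr
  position 21–22: rr
  position 22–23: rr
  position 28–29: rr
  position 34–35: rr
  position 40–41: rr
  position 46–47: rr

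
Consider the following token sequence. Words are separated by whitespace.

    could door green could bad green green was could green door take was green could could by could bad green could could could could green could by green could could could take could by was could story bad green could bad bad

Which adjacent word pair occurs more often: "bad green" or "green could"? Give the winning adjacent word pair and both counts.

"green could" (6 vs 3)

"bad green": 3 occurrences
"green could": 6 occurrences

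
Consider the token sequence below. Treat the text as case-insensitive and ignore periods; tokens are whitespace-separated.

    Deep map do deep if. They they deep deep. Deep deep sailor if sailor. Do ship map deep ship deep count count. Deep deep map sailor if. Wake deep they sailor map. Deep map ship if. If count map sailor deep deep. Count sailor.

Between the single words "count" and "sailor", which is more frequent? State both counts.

"sailor" (6 vs 4)

"count": 4 occurrences
"sailor": 6 occurrences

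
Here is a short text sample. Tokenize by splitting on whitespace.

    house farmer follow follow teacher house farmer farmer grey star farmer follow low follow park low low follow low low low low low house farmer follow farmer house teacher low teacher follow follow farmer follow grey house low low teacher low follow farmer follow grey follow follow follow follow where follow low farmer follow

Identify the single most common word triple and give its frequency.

"low low low", 3 times

Trigram frequencies (highest first):
  low low low: 3
  house farmer follow: 2
  follow farmer follow: 2
  farmer follow grey: 2
  follow follow follow: 2
  farmer follow follow: 1
  … (40 more, each ≤ 1)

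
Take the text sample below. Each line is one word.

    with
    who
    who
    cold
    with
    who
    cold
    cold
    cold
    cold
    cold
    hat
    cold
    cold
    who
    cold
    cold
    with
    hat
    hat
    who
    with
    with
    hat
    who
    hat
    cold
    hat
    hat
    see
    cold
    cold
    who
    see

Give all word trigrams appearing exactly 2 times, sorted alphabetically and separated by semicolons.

cold cold who; who cold cold

Trigram counts meeting the condition (exactly 2 times):
  cold cold who: 2
  who cold cold: 2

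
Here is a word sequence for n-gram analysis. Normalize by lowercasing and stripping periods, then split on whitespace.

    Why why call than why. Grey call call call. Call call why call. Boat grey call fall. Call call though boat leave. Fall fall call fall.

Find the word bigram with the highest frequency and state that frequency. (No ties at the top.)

"call call", 5 times

Bigram frequencies (highest first):
  call call: 5
  why call: 2
  grey call: 2
  call fall: 2
  fall call: 2
  why why: 1
  … (11 more, each ≤ 1)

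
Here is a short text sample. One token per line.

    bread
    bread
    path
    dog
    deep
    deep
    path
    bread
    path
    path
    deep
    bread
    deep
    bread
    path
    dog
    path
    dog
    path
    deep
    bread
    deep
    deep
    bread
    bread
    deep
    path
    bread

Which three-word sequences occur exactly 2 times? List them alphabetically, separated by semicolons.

bread path dog; deep bread deep; deep path bread; path deep bread; path dog path

Trigram counts meeting the condition (exactly 2 times):
  bread path dog: 2
  deep bread deep: 2
  deep path bread: 2
  path deep bread: 2
  path dog path: 2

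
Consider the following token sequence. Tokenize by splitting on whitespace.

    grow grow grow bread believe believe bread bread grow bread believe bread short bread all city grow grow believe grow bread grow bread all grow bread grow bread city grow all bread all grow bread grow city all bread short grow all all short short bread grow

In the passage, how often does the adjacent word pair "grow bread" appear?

7

Scanning the 46 overlapping bigram windows for "grow bread":
  position 3–4: grow bread
  position 9–10: grow bread
  position 20–21: grow bread
  position 22–23: grow bread
  position 25–26: grow bread
  position 27–28: grow bread
  position 34–35: grow bread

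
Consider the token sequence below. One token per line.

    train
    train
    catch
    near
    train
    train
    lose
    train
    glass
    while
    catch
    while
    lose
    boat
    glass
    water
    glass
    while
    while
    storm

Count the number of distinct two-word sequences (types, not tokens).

20 tokens → 19 bigram windows in total.
Repeated bigrams (each contributes count−1 duplicates):
  glass while: 2
  train train: 2
2 duplicate windows → 19 − 2 = 17 distinct.

17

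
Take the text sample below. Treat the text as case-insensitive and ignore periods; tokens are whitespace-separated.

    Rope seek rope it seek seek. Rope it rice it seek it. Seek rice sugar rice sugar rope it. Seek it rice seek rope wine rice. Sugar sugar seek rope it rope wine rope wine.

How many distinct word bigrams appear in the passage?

35 tokens → 34 bigram windows in total.
Repeated bigrams (each contributes count−1 duplicates):
  it seek: 4
  rope it: 4
  seek rope: 4
  rice sugar: 3
  rope wine: 3
  it rice: 2
  seek it: 2
15 duplicate windows → 34 − 15 = 19 distinct.

19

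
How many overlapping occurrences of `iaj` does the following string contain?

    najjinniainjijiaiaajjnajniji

0

Sliding a length-3 window over the 28 characters (26 positions):
  (no match at any position)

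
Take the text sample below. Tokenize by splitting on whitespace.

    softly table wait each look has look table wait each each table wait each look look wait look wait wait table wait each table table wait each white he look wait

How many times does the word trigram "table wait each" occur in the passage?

Scanning the 29 overlapping trigram windows for "table wait each":
  position 2–4: table wait each
  position 8–10: table wait each
  position 12–14: table wait each
  position 21–23: table wait each
  position 25–27: table wait each

5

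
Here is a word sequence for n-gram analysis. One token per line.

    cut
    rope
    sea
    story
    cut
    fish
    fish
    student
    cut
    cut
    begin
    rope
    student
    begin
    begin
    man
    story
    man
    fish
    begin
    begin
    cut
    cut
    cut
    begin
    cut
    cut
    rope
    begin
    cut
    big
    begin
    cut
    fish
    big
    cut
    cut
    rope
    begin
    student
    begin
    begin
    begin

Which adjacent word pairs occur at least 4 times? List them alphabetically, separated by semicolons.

begin begin; begin cut; cut cut

Bigram counts meeting the condition (at least 4 times):
  begin begin: 4
  begin cut: 4
  cut cut: 5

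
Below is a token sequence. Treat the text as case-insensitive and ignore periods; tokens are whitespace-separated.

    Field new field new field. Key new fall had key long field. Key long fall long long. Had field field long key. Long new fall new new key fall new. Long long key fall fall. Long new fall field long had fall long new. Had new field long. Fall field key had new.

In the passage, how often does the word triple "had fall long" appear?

Scanning the 51 overlapping trigram windows for "had fall long":
  position 41–43: had fall long

1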